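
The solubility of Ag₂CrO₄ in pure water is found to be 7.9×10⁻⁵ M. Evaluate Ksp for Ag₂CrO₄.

Ksp = 2.0×10⁻¹²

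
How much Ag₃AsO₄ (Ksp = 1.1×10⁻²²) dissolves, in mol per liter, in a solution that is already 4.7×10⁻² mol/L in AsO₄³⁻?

4.4×10⁻⁸ M

Ag₃AsO₄(s) ⇌ 3 Ag⁺(aq) + AsO₄³⁻(aq)
With AsO₄³⁻ already at 4.7×10⁻² mol/L and s small, take [AsO₄³⁻] ≈ 4.7×10⁻² mol/L and [Ag⁺] = 3s.
Ksp = [Ag⁺]^3[AsO₄³⁻] = (3s)^3(4.7×10⁻²)
(3s)^3 = 1.1×10⁻²² / (4.7×10⁻²) = 2.3×10⁻²¹
s = 4.4×10⁻⁸ mol/L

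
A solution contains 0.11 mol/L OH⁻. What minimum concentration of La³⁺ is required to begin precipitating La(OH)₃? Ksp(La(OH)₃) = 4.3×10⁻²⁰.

Precipitation of each salt begins when its ion product equals Ksp.
La(OH)₃(s) ⇌ La³⁺(aq) + 3 OH⁻(aq)
Ksp = [La³⁺][OH⁻]^3 = [La³⁺](0.11)^3
[La³⁺] = 4.3×10⁻²⁰ / (0.11)^3 = 3.2×10⁻¹⁷
[La³⁺] = 3.2×10⁻¹⁷ mol/L

3.2×10⁻¹⁷ M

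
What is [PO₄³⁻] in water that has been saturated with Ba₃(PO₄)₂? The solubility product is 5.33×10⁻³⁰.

1.10×10⁻⁶ M

Ba₃(PO₄)₂(s) ⇌ 3 Ba²⁺(aq) + 2 PO₄³⁻(aq)
For each mole of Ba₃(PO₄)₂ that dissolves per liter, [Ba²⁺] = 3s and [PO₄³⁻] = 2s; let s denote this solubility.
Ksp = [Ba²⁺]^3[PO₄³⁻]^2 = (3s)^3 · (2s)^2 = 108s^5 = 5.33×10⁻³⁰
s = 5.48×10⁻⁷ mol L⁻¹
[PO₄³⁻] = 2s = 1.10×10⁻⁶ mol L⁻¹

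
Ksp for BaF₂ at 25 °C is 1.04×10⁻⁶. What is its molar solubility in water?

6.38×10⁻³ M

BaF₂(s) ⇌ Ba²⁺(aq) + 2 F⁻(aq)
For each mole of BaF₂ that dissolves per liter, [Ba²⁺] = s and [F⁻] = 2s; let s denote this solubility.
Ksp = [Ba²⁺][F⁻]^2 = s · (2s)^2 = 4s^3
4s^3 = 1.04×10⁻⁶  ⇒  s^3 = 2.60×10⁻⁷
s = 6.38×10⁻³ mol/L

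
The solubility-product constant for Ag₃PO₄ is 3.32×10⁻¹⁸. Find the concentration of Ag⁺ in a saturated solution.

5.62×10⁻⁵ M

Ag₃PO₄(s) ⇌ 3 Ag⁺(aq) + PO₄³⁻(aq)
With molar solubility s: [Ag⁺] = 3s, [PO₄³⁻] = s.
Ksp = [Ag⁺]^3[PO₄³⁻] = (3s)^3 · s = 27s^4 = 3.32×10⁻¹⁸
s = 1.87×10⁻⁵ M
[Ag⁺] = 3s = 5.62×10⁻⁵ M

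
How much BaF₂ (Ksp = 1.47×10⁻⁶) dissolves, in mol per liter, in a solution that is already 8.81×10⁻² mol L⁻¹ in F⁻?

1.89×10⁻⁴ M

BaF₂(s) ⇌ Ba²⁺(aq) + 2 F⁻(aq)
Let s be the solubility of BaF₂ here. The common ion gives [F⁻] ≈ 8.81×10⁻² mol L⁻¹, and [Ba²⁺] = s.
Ksp = [Ba²⁺][F⁻]^2 = s(8.81×10⁻²)^2
s = 1.47×10⁻⁶ / (8.81×10⁻²)^2 = 1.89×10⁻⁴
s = 1.89×10⁻⁴ mol L⁻¹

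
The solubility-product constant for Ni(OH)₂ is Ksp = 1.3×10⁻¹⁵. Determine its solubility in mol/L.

Ni(OH)₂(s) ⇌ Ni²⁺(aq) + 2 OH⁻(aq)
If s mol/L of Ni(OH)₂ dissolves, [Ni²⁺] = s and [OH⁻] = 2s.
Ksp = [Ni²⁺][OH⁻]^2 = s · (2s)^2 = 4s^3
4s^3 = 1.3×10⁻¹⁵  ⇒  s^3 = 3.3×10⁻¹⁶
s = (3.3×10⁻¹⁶)^(1/3) = 6.9×10⁻⁶ M

6.9×10⁻⁶ M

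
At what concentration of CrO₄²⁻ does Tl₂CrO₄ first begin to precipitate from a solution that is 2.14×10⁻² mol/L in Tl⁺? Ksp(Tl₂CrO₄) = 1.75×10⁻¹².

A salt starts to precipitate once the ion product Q reaches its Ksp.
Tl₂CrO₄(s) ⇌ 2 Tl⁺(aq) + CrO₄²⁻(aq)
Ksp = [Tl⁺]^2[CrO₄²⁻] = [CrO₄²⁻](2.14×10⁻²)^2
[CrO₄²⁻] = 1.75×10⁻¹² / (2.14×10⁻²)^2 = 3.82×10⁻⁹
[CrO₄²⁻] = 3.82×10⁻⁹ mol/L

3.82×10⁻⁹ M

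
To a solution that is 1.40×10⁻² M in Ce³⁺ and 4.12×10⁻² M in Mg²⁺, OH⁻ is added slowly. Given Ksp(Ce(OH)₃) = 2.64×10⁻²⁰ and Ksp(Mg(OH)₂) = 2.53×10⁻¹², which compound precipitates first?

Precipitation begins when Q = Ksp.
For Ce(OH)₃: [OH⁻] = (Ksp/[Ce³⁺])^(1/3) = 1.24×10⁻⁶ M
For Mg(OH)₂: [OH⁻] = (Ksp/[Mg²⁺])^(1/2) = 7.84×10⁻⁶ M
Ce(OH)₃ requires the lower [OH⁻], so it precipitates first.

Ce(OH)₃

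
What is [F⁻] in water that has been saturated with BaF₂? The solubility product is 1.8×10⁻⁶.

1.5×10⁻² M

BaF₂(s) ⇌ Ba²⁺(aq) + 2 F⁻(aq)
For each mole of BaF₂ that dissolves per liter, [Ba²⁺] = s and [F⁻] = 2s; let s denote this solubility.
Ksp = [Ba²⁺][F⁻]^2 = s · (2s)^2 = 4s^3 = 1.8×10⁻⁶
s = 7.7×10⁻³ mol L⁻¹
[F⁻] = 2s = 1.5×10⁻² mol L⁻¹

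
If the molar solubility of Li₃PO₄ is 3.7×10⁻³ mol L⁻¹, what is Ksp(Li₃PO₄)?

Li₃PO₄(s) ⇌ 3 Li⁺(aq) + PO₄³⁻(aq)
For each mole of Li₃PO₄ that dissolves per liter, [Li⁺] = 3s and [PO₄³⁻] = s; let s denote this solubility.
Ksp = [Li⁺]^3[PO₄³⁻] = (3s)^3 · s = 27s^4
Ksp = 27 × (3.7×10⁻³)^4 = 5.1×10⁻⁹

Ksp = 5.1×10⁻⁹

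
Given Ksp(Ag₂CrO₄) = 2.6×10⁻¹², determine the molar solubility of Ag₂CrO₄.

8.7×10⁻⁵ M

Ag₂CrO₄(s) ⇌ 2 Ag⁺(aq) + CrO₄²⁻(aq)
For each mole of Ag₂CrO₄ that dissolves per liter, [Ag⁺] = 2s and [CrO₄²⁻] = s; let s denote this solubility.
Ksp = [Ag⁺]^2[CrO₄²⁻] = (2s)^2 · s = 4s^3
4s^3 = 2.6×10⁻¹²  ⇒  s^3 = 6.5×10⁻¹³
s = 8.7×10⁻⁵ mol/L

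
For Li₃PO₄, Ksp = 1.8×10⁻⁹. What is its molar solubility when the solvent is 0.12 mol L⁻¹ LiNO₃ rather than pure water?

Li₃PO₄(s) ⇌ 3 Li⁺(aq) + PO₄³⁻(aq)
With Li⁺ already at 0.12 mol L⁻¹ and s small, take [Li⁺] ≈ 0.12 mol L⁻¹ and [PO₄³⁻] = s.
Ksp = [Li⁺]^3[PO₄³⁻] = (0.12)^3s
s = 1.8×10⁻⁹ / (0.12)^3 = 1.0×10⁻⁶
s = 1.0×10⁻⁶ mol L⁻¹

1.0×10⁻⁶ M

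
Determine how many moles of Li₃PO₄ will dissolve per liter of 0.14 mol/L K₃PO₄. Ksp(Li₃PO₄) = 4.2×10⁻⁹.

1.0×10⁻³ M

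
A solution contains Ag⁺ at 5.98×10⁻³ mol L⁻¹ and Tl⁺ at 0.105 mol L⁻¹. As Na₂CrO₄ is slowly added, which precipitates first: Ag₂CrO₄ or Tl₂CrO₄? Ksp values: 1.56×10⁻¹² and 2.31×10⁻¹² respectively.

Precipitation of each salt begins when its ion product equals Ksp.
For Ag₂CrO₄: [CrO₄²⁻] = (Ksp/[Ag⁺]^2) = 4.36×10⁻⁸ mol L⁻¹
For Tl₂CrO₄: [CrO₄²⁻] = (Ksp/[Tl⁺]^2) = 2.10×10⁻¹⁰ mol L⁻¹
Tl₂CrO₄ requires the lower [CrO₄²⁻], so it precipitates first.

Tl₂CrO₄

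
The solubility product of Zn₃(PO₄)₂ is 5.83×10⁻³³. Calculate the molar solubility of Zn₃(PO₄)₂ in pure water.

Zn₃(PO₄)₂(s) ⇌ 3 Zn²⁺(aq) + 2 PO₄³⁻(aq)
If s mol/L of Zn₃(PO₄)₂ dissolves, [Zn²⁺] = 3s and [PO₄³⁻] = 2s.
Ksp = [Zn²⁺]^3[PO₄³⁻]^2 = (3s)^3 · (2s)^2 = 108s^5
108s^5 = 5.83×10⁻³³  ⇒  s^5 = 5.40×10⁻³⁵
Taking the 5th root, s = 1.40×10⁻⁷ mol L⁻¹.

1.40×10⁻⁷ M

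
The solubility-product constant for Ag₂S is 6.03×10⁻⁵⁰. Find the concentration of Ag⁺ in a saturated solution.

4.94×10⁻¹⁷ M

Ag₂S(s) ⇌ 2 Ag⁺(aq) + S²⁻(aq)
For each mole of Ag₂S that dissolves per liter, [Ag⁺] = 2s and [S²⁻] = s; let s denote this solubility.
Ksp = [Ag⁺]^2[S²⁻] = (2s)^2 · s = 4s^3 = 6.03×10⁻⁵⁰
s = 2.47×10⁻¹⁷ M
[Ag⁺] = 2s = 4.94×10⁻¹⁷ M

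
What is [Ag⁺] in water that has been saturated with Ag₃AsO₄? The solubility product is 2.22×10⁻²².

Ag₃AsO₄(s) ⇌ 3 Ag⁺(aq) + AsO₄³⁻(aq)
With molar solubility s: [Ag⁺] = 3s, [AsO₄³⁻] = s.
Ksp = [Ag⁺]^3[AsO₄³⁻] = (3s)^3 · s = 27s^4 = 2.22×10⁻²²
s = 1.69×10⁻⁶ mol/L
[Ag⁺] = 3s = 5.08×10⁻⁶ mol/L

5.08×10⁻⁶ M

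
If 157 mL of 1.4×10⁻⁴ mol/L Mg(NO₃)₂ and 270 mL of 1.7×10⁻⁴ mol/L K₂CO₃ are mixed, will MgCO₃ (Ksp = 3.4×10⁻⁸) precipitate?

No

After mixing, V = 157 mL + 270 mL = 427 mL.
[Mg²⁺] = (1.4×10⁻⁴)(157)/427 = 5.1×10⁻⁵ mol/L
[CO₃²⁻] = (1.7×10⁻⁴)(270)/427 = 1.1×10⁻⁴ mol/L
Q = [Mg²⁺][CO₃²⁻] = 5.5×10⁻⁹
Q = 5.5×10⁻⁹ < Ksp = 3.4×10⁻⁸, so the solution is unsaturated and no precipitate forms.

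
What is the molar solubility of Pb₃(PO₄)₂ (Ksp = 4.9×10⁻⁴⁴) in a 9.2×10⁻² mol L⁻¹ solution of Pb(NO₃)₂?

Pb₃(PO₄)₂(s) ⇌ 3 Pb²⁺(aq) + 2 PO₄³⁻(aq)
Let s be the solubility of Pb₃(PO₄)₂ here. The common ion gives [Pb²⁺] ≈ 9.2×10⁻² mol L⁻¹, and [PO₄³⁻] = 2s.
Ksp = [Pb²⁺]^3[PO₄³⁻]^2 = (9.2×10⁻²)^3(2s)^2
(2s)^2 = 4.9×10⁻⁴⁴ / (9.2×10⁻²)^3 = 6.3×10⁻⁴¹
s = 4.0×10⁻²¹ mol L⁻¹

4.0×10⁻²¹ M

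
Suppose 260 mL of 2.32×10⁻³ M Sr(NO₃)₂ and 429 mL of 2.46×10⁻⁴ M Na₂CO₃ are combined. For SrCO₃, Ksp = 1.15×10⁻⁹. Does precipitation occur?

Yes

After mixing, V = 260 mL + 429 mL = 689 mL.
[Sr²⁺] = (2.32×10⁻³)(260)/689 = 8.75×10⁻⁴ M
[CO₃²⁻] = (2.46×10⁻⁴)(429)/689 = 1.53×10⁻⁴ M
Q = [Sr²⁺][CO₃²⁻] = 1.34×10⁻⁷
Because Q > Ksp (1.34×10⁻⁷ vs 1.15×10⁻⁹), a precipitate of SrCO₃ forms.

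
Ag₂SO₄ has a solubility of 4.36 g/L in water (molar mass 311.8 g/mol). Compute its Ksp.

Ksp = 1.09×10⁻⁵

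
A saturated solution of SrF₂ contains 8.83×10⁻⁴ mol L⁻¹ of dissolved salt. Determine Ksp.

Ksp = 2.75×10⁻⁹

SrF₂(s) ⇌ Sr²⁺(aq) + 2 F⁻(aq)
Let s be the molar solubility. Then [Sr²⁺] = s and [F⁻] = 2s.
Ksp = [Sr²⁺][F⁻]^2 = s · (2s)^2 = 4s^3
Ksp = 4 × (8.83×10⁻⁴)^3 = 2.75×10⁻⁹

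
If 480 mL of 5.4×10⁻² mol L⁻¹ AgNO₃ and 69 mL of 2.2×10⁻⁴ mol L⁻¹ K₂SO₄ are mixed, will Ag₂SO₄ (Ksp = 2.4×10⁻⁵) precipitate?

The combined volume is 549 mL.
[Ag⁺] = (5.4×10⁻²)(480)/549 = 4.7×10⁻² mol L⁻¹
[SO₄²⁻] = (2.2×10⁻⁴)(69)/549 = 2.8×10⁻⁵ mol L⁻¹
Q = [Ag⁺]^2[SO₄²⁻] = 6.2×10⁻⁸
Q = 6.2×10⁻⁸ < Ksp = 2.4×10⁻⁵, so the solution is unsaturated and no precipitate forms.

No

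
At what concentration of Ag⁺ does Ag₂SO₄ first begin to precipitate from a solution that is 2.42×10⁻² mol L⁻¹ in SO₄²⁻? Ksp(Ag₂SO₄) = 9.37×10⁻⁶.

Precipitation begins when Q = Ksp.
Ag₂SO₄(s) ⇌ 2 Ag⁺(aq) + SO₄²⁻(aq)
Ksp = [Ag⁺]^2[SO₄²⁻] = [Ag⁺]^2(2.42×10⁻²)
[Ag⁺]^2 = 9.37×10⁻⁶ / (2.42×10⁻²) = 3.87×10⁻⁴
[Ag⁺] = 1.97×10⁻² mol L⁻¹

1.97×10⁻² M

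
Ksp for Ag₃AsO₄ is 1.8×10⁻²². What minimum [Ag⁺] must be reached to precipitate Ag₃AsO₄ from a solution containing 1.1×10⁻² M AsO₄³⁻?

Precipitation begins when Q = Ksp.
Ag₃AsO₄(s) ⇌ 3 Ag⁺(aq) + AsO₄³⁻(aq)
Ksp = [Ag⁺]^3[AsO₄³⁻] = [Ag⁺]^3(1.1×10⁻²)
[Ag⁺]^3 = 1.8×10⁻²² / (1.1×10⁻²) = 1.6×10⁻²⁰
[Ag⁺] = 2.5×10⁻⁷ M

2.5×10⁻⁷ M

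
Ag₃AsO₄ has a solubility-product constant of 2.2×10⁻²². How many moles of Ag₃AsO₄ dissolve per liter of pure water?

1.7×10⁻⁶ M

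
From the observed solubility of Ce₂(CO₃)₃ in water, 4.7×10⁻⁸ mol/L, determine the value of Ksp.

Ce₂(CO₃)₃(s) ⇌ 2 Ce³⁺(aq) + 3 CO₃²⁻(aq)
With molar solubility s: [Ce³⁺] = 2s, [CO₃²⁻] = 3s.
Ksp = [Ce³⁺]^2[CO₃²⁻]^3 = (2s)^2 · (3s)^3 = 108s^5
Ksp = 108 × (4.7×10⁻⁸)^5 = 2.5×10⁻³⁵

Ksp = 2.5×10⁻³⁵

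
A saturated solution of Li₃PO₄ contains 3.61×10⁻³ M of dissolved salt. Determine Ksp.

Ksp = 4.59×10⁻⁹

Li₃PO₄(s) ⇌ 3 Li⁺(aq) + PO₄³⁻(aq)
If s mol/L of Li₃PO₄ dissolves, [Li⁺] = 3s and [PO₄³⁻] = s.
Ksp = [Li⁺]^3[PO₄³⁻] = (3s)^3 · s = 27s^4
Ksp = 27 × (3.61×10⁻³)^4 = 4.59×10⁻⁹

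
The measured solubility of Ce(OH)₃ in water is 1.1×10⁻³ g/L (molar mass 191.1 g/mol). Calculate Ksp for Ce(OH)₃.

Ksp = 3.0×10⁻²⁰

Molar solubility s = (1.1×10⁻³ g/L) / (191.1 g/mol) = 5.756×10⁻⁶ mol/L
Ce(OH)₃(s) ⇌ Ce³⁺(aq) + 3 OH⁻(aq)
For each mole of Ce(OH)₃ that dissolves per liter, [Ce³⁺] = s and [OH⁻] = 3s; let s denote this solubility.
Ksp = [Ce³⁺][OH⁻]^3 = s · (3s)^3 = 27s^4
Ksp = 27 × (5.756×10⁻⁶)^4 = 3.0×10⁻²⁰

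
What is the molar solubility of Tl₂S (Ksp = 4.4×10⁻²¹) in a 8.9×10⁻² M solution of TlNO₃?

Tl₂S(s) ⇌ 2 Tl⁺(aq) + S²⁻(aq)
Tl⁺ is already present at 8.9×10⁻² M. If s mol/L of Tl₂S dissolves, [S²⁻] = s while [Tl⁺] ≈ 8.9×10⁻² M.
Ksp = [Tl⁺]^2[S²⁻] = (8.9×10⁻²)^2s
s = 4.4×10⁻²¹ / (8.9×10⁻²)^2 = 5.6×10⁻¹⁹
s = 5.6×10⁻¹⁹ M

5.6×10⁻¹⁹ M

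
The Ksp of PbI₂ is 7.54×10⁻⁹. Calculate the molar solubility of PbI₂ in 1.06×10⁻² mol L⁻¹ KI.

6.71×10⁻⁵ M

PbI₂(s) ⇌ Pb²⁺(aq) + 2 I⁻(aq)
The solution already contains I⁻ at 1.06×10⁻² mol L⁻¹. Let s be the molar solubility of PbI₂.
[I⁻] ≈ 1.06×10⁻² mol L⁻¹ (common ion dominates); [Pb²⁺] = s.
Ksp = [Pb²⁺][I⁻]^2 = s(1.06×10⁻²)^2
s = 7.54×10⁻⁹ / (1.06×10⁻²)^2 = 6.71×10⁻⁵
s = 6.71×10⁻⁵ mol L⁻¹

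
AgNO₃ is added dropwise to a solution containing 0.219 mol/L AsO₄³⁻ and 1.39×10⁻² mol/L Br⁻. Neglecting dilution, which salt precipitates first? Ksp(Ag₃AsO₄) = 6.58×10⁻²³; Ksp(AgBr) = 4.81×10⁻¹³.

AgBr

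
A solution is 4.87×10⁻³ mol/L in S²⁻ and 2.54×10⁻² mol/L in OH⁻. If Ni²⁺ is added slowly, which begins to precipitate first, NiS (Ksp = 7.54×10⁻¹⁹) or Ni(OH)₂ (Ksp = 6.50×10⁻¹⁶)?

Precipitation begins when Q = Ksp.
For NiS: [Ni²⁺] = (Ksp/[S²⁻]) = 1.55×10⁻¹⁶ mol/L
For Ni(OH)₂: [Ni²⁺] = (Ksp/[OH⁻]^2) = 1.01×10⁻¹² mol/L
NiS requires the lower [Ni²⁺], so it precipitates first.

NiS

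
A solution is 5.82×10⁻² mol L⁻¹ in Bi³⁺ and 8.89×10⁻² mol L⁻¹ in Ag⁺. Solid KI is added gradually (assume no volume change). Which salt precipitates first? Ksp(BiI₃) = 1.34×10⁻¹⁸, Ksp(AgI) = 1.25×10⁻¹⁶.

AgI

Each salt precipitates once Q = Ksp for that salt.
For BiI₃: [I⁻] = (Ksp/[Bi³⁺])^(1/3) = 2.84×10⁻⁶ mol L⁻¹
For AgI: [I⁻] = (Ksp/[Ag⁺]) = 1.41×10⁻¹⁵ mol L⁻¹
AgI requires the lower [I⁻], so it precipitates first.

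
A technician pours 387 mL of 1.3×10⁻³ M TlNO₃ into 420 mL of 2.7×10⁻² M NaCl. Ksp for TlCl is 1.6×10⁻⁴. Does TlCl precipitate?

No

Total volume after mixing = 387 + 420 = 807 mL.
[Tl⁺] = (1.3×10⁻³)(387)/807 = 6.2×10⁻⁴ M
[Cl⁻] = (2.7×10⁻²)(420)/807 = 1.4×10⁻² M
Q = [Tl⁺][Cl⁻] = 8.8×10⁻⁶
Since Q (8.8×10⁻⁶) is less than Ksp (1.6×10⁻⁴), no TlCl precipitates.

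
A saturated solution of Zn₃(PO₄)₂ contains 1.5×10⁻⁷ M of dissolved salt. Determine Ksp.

Zn₃(PO₄)₂(s) ⇌ 3 Zn²⁺(aq) + 2 PO₄³⁻(aq)
Let s be the molar solubility. Then [Zn²⁺] = 3s and [PO₄³⁻] = 2s.
Ksp = [Zn²⁺]^3[PO₄³⁻]^2 = (3s)^3 · (2s)^2 = 108s^5
Ksp = 108 × (1.5×10⁻⁷)^5 = 8.2×10⁻³³

Ksp = 8.2×10⁻³³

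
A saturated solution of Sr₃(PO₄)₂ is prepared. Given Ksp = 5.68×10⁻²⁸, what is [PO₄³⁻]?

Sr₃(PO₄)₂(s) ⇌ 3 Sr²⁺(aq) + 2 PO₄³⁻(aq)
Let s be the molar solubility. Then [Sr²⁺] = 3s and [PO₄³⁻] = 2s.
Ksp = [Sr²⁺]^3[PO₄³⁻]^2 = (3s)^3 · (2s)^2 = 108s^5 = 5.68×10⁻²⁸
s = 1.39×10⁻⁶ mol/L
[PO₄³⁻] = 2s = 2.79×10⁻⁶ mol/L

2.79×10⁻⁶ M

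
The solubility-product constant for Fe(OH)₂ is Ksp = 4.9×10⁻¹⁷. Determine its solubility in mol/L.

Fe(OH)₂(s) ⇌ Fe²⁺(aq) + 2 OH⁻(aq)
For each mole of Fe(OH)₂ that dissolves per liter, [Fe²⁺] = s and [OH⁻] = 2s; let s denote this solubility.
Ksp = [Fe²⁺][OH⁻]^2 = s · (2s)^2 = 4s^3
4s^3 = 4.9×10⁻¹⁷  ⇒  s^3 = 1.2×10⁻¹⁷
s = (1.2×10⁻¹⁷)^(1/3) = 2.3×10⁻⁶ M

2.3×10⁻⁶ M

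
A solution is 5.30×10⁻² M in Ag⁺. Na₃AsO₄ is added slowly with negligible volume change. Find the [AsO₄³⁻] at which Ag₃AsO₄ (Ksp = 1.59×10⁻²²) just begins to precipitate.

1.07×10⁻¹⁸ M

Precipitation begins when Q = Ksp.
Ag₃AsO₄(s) ⇌ 3 Ag⁺(aq) + AsO₄³⁻(aq)
Ksp = [Ag⁺]^3[AsO₄³⁻] = [AsO₄³⁻](5.30×10⁻²)^3
[AsO₄³⁻] = 1.59×10⁻²² / (5.30×10⁻²)^3 = 1.07×10⁻¹⁸
[AsO₄³⁻] = 1.07×10⁻¹⁸ M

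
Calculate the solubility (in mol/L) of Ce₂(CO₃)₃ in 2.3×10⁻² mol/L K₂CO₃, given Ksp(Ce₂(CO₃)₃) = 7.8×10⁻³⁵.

Ce₂(CO₃)₃(s) ⇌ 2 Ce³⁺(aq) + 3 CO₃²⁻(aq)
With CO₃²⁻ already at 2.3×10⁻² mol/L and s small, take [CO₃²⁻] ≈ 2.3×10⁻² mol/L and [Ce³⁺] = 2s.
Ksp = [Ce³⁺]^2[CO₃²⁻]^3 = (2s)^2(2.3×10⁻²)^3
(2s)^2 = 7.8×10⁻³⁵ / (2.3×10⁻²)^3 = 6.4×10⁻³⁰
s = 1.3×10⁻¹⁵ mol/L

1.3×10⁻¹⁵ M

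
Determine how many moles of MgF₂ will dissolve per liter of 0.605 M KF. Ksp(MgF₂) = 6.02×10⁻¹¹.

1.64×10⁻¹⁰ M

MgF₂(s) ⇌ Mg²⁺(aq) + 2 F⁻(aq)
F⁻ is already present at 0.605 M. If s mol/L of MgF₂ dissolves, [Mg²⁺] = s while [F⁻] ≈ 0.605 M.
Ksp = [Mg²⁺][F⁻]^2 = s(0.605)^2
s = 6.02×10⁻¹¹ / (0.605)^2 = 1.64×10⁻¹⁰
s = 1.64×10⁻¹⁰ M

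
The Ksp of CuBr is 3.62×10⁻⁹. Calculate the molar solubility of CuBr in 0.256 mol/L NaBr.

1.41×10⁻⁸ M

CuBr(s) ⇌ Cu⁺(aq) + Br⁻(aq)
The solution already contains Br⁻ at 0.256 mol/L. Let s be the molar solubility of CuBr.
[Br⁻] ≈ 0.256 mol/L (common ion dominates); [Cu⁺] = s.
Ksp = [Cu⁺][Br⁻] = s(0.256)
s = 3.62×10⁻⁹ / (0.256) = 1.41×10⁻⁸
s = 1.41×10⁻⁸ mol/L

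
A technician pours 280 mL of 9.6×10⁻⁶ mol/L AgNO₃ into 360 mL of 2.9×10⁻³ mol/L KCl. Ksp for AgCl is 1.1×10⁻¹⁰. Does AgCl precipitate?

Yes

Total volume after mixing = 280 + 360 = 640 mL.
[Ag⁺] = (9.6×10⁻⁶)(280)/640 = 4.2×10⁻⁶ mol/L
[Cl⁻] = (2.9×10⁻³)(360)/640 = 1.6×10⁻³ mol/L
Q = [Ag⁺][Cl⁻] = 6.9×10⁻⁹
Because Q > Ksp (6.9×10⁻⁹ vs 1.1×10⁻¹⁰), a precipitate of AgCl forms.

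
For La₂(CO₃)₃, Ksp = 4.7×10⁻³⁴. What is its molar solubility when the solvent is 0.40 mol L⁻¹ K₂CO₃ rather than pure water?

La₂(CO₃)₃(s) ⇌ 2 La³⁺(aq) + 3 CO₃²⁻(aq)
CO₃²⁻ is already present at 0.40 mol L⁻¹. If s mol/L of La₂(CO₃)₃ dissolves, [La³⁺] = 2s while [CO₃²⁻] ≈ 0.40 mol L⁻¹.
Ksp = [La³⁺]^2[CO₃²⁻]^3 = (2s)^2(0.40)^3
(2s)^2 = 4.7×10⁻³⁴ / (0.40)^3 = 7.3×10⁻³³
s = 4.3×10⁻¹⁷ mol L⁻¹

4.3×10⁻¹⁷ M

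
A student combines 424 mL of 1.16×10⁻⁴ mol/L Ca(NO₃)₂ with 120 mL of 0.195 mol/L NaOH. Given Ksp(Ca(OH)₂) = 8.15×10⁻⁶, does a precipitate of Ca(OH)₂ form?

No

Total volume after mixing = 424 + 120 = 544 mL.
[Ca²⁺] = (1.16×10⁻⁴)(424)/544 = 9.04×10⁻⁵ mol/L
[OH⁻] = (0.195)(120)/544 = 4.30×10⁻² mol/L
Q = [Ca²⁺][OH⁻]^2 = 1.67×10⁻⁷
Q < Ksp (1.67×10⁻⁷ vs 8.15×10⁻⁶); the solution remains unsaturated and no precipitate forms.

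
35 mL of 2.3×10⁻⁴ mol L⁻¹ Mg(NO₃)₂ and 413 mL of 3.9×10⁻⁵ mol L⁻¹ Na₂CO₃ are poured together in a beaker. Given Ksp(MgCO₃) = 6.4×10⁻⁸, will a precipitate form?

No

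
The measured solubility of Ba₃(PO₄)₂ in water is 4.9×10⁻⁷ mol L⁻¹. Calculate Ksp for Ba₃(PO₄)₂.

Ksp = 3.1×10⁻³⁰

Ba₃(PO₄)₂(s) ⇌ 3 Ba²⁺(aq) + 2 PO₄³⁻(aq)
With molar solubility s: [Ba²⁺] = 3s, [PO₄³⁻] = 2s.
Ksp = [Ba²⁺]^3[PO₄³⁻]^2 = (3s)^3 · (2s)^2 = 108s^5
Ksp = 108 × (4.9×10⁻⁷)^5 = 3.1×10⁻³⁰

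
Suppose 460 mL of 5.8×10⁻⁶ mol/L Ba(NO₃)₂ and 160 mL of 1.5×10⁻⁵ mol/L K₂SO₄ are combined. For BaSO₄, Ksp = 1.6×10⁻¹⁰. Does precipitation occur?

No

After mixing, V = 460 mL + 160 mL = 620 mL.
[Ba²⁺] = (5.8×10⁻⁶)(460)/620 = 4.3×10⁻⁶ mol/L
[SO₄²⁻] = (1.5×10⁻⁵)(160)/620 = 3.9×10⁻⁶ mol/L
Q = [Ba²⁺][SO₄²⁻] = 1.7×10⁻¹¹
Since Q (1.7×10⁻¹¹) is less than Ksp (1.6×10⁻¹⁰), no BaSO₄ precipitates.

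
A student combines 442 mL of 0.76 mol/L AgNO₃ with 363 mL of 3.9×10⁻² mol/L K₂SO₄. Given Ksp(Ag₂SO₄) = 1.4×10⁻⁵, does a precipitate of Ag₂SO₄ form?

Yes

The combined volume is 805 mL.
[Ag⁺] = (0.76)(442)/805 = 0.42 mol/L
[SO₄²⁻] = (3.9×10⁻²)(363)/805 = 1.8×10⁻² mol/L
Q = [Ag⁺]^2[SO₄²⁻] = 3.1×10⁻³
Because Q > Ksp (3.1×10⁻³ vs 1.4×10⁻⁵), a precipitate of Ag₂SO₄ forms.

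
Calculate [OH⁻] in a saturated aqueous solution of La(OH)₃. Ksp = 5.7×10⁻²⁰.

2.0×10⁻⁵ M

La(OH)₃(s) ⇌ La³⁺(aq) + 3 OH⁻(aq)
Call the molar solubility s, so that [La³⁺] = s and [OH⁻] = 3s.
Ksp = [La³⁺][OH⁻]^3 = s · (3s)^3 = 27s^4 = 5.7×10⁻²⁰
s = 6.8×10⁻⁶ M
[OH⁻] = 3s = 2.0×10⁻⁵ M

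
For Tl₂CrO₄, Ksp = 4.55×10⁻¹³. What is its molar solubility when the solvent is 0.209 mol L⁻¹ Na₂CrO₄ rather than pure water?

Tl₂CrO₄(s) ⇌ 2 Tl⁺(aq) + CrO₄²⁻(aq)
The solution already contains CrO₄²⁻ at 0.209 mol L⁻¹. Let s be the molar solubility of Tl₂CrO₄.
[CrO₄²⁻] ≈ 0.209 mol L⁻¹ (common ion dominates); [Tl⁺] = 2s.
Ksp = [Tl⁺]^2[CrO₄²⁻] = (2s)^2(0.209)
(2s)^2 = 4.55×10⁻¹³ / (0.209) = 2.18×10⁻¹²
s = 7.38×10⁻⁷ mol L⁻¹

7.38×10⁻⁷ M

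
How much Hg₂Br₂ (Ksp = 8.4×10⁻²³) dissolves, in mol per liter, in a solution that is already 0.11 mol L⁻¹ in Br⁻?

Hg₂Br₂(s) ⇌ Hg₂²⁺(aq) + 2 Br⁻(aq)
Br⁻ is already present at 0.11 mol L⁻¹. If s mol/L of Hg₂Br₂ dissolves, [Hg₂²⁺] = s while [Br⁻] ≈ 0.11 mol L⁻¹.
Ksp = [Hg₂²⁺][Br⁻]^2 = s(0.11)^2
s = 8.4×10⁻²³ / (0.11)^2 = 6.9×10⁻²¹
s = 6.9×10⁻²¹ mol L⁻¹

6.9×10⁻²¹ M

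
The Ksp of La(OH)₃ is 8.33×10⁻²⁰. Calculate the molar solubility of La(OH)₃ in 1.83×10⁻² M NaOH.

1.36×10⁻¹⁴ M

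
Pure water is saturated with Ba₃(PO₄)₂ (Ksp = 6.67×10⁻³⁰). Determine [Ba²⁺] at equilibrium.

1.72×10⁻⁶ M

Ba₃(PO₄)₂(s) ⇌ 3 Ba²⁺(aq) + 2 PO₄³⁻(aq)
Call the molar solubility s, so that [Ba²⁺] = 3s and [PO₄³⁻] = 2s.
Ksp = [Ba²⁺]^3[PO₄³⁻]^2 = (3s)^3 · (2s)^2 = 108s^5 = 6.67×10⁻³⁰
s = 5.73×10⁻⁷ mol L⁻¹
[Ba²⁺] = 3s = 1.72×10⁻⁶ mol L⁻¹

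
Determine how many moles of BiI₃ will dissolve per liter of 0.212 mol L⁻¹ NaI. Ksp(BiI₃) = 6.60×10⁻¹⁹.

BiI₃(s) ⇌ Bi³⁺(aq) + 3 I⁻(aq)
I⁻ is already present at 0.212 mol L⁻¹. If s mol/L of BiI₃ dissolves, [Bi³⁺] = s while [I⁻] ≈ 0.212 mol L⁻¹.
Ksp = [Bi³⁺][I⁻]^3 = s(0.212)^3
s = 6.60×10⁻¹⁹ / (0.212)^3 = 6.93×10⁻¹⁷
s = 6.93×10⁻¹⁷ mol L⁻¹

6.93×10⁻¹⁷ M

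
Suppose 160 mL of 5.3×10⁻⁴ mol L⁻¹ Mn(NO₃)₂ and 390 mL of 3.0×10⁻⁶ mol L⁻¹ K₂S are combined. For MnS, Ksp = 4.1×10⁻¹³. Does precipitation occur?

Total volume after mixing = 160 + 390 = 550 mL.
[Mn²⁺] = (5.3×10⁻⁴)(160)/550 = 1.5×10⁻⁴ mol L⁻¹
[S²⁻] = (3.0×10⁻⁶)(390)/550 = 2.1×10⁻⁶ mol L⁻¹
Q = [Mn²⁺][S²⁻] = 3.3×10⁻¹⁰
Since Q (3.3×10⁻¹⁰) exceeds Ksp (4.1×10⁻¹³), MnS will precipitate.

Yes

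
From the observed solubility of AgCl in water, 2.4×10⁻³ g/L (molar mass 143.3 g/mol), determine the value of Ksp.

Molar solubility s = (2.4×10⁻³ g/L) / (143.3 g/mol) = 1.675×10⁻⁵ mol/L
AgCl(s) ⇌ Ag⁺(aq) + Cl⁻(aq)
Let s be the molar solubility. Then [Ag⁺] = s and [Cl⁻] = s.
Ksp = [Ag⁺][Cl⁻] = s · s = s^2
Ksp = (1.675×10⁻⁵)^2 = 2.8×10⁻¹⁰

Ksp = 2.8×10⁻¹⁰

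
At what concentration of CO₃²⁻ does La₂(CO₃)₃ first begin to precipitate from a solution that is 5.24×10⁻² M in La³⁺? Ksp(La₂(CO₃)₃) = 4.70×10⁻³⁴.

The threshold for precipitation is Q = Ksp.
La₂(CO₃)₃(s) ⇌ 2 La³⁺(aq) + 3 CO₃²⁻(aq)
Ksp = [La³⁺]^2[CO₃²⁻]^3 = [CO₃²⁻]^3(5.24×10⁻²)^2
[CO₃²⁻]^3 = 4.70×10⁻³⁴ / (5.24×10⁻²)^2 = 1.71×10⁻³¹
[CO₃²⁻] = 5.55×10⁻¹¹ M

5.55×10⁻¹¹ M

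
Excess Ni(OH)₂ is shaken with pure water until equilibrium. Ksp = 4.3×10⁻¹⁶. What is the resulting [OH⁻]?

Ni(OH)₂(s) ⇌ Ni²⁺(aq) + 2 OH⁻(aq)
Call the molar solubility s, so that [Ni²⁺] = s and [OH⁻] = 2s.
Ksp = [Ni²⁺][OH⁻]^2 = s · (2s)^2 = 4s^3 = 4.3×10⁻¹⁶
s = 4.8×10⁻⁶ mol/L
[OH⁻] = 2s = 9.5×10⁻⁶ mol/L

9.5×10⁻⁶ M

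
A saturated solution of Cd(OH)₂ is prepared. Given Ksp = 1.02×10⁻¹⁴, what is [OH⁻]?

2.73×10⁻⁵ M

Cd(OH)₂(s) ⇌ Cd²⁺(aq) + 2 OH⁻(aq)
Call the molar solubility s, so that [Cd²⁺] = s and [OH⁻] = 2s.
Ksp = [Cd²⁺][OH⁻]^2 = s · (2s)^2 = 4s^3 = 1.02×10⁻¹⁴
s = 1.37×10⁻⁵ mol L⁻¹
[OH⁻] = 2s = 2.73×10⁻⁵ mol L⁻¹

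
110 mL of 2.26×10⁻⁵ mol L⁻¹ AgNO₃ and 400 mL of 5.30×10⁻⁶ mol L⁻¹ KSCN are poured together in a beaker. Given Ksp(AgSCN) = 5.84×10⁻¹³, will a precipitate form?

After mixing, V = 110 mL + 400 mL = 510 mL.
[Ag⁺] = (2.26×10⁻⁵)(110)/510 = 4.87×10⁻⁶ mol L⁻¹
[SCN⁻] = (5.30×10⁻⁶)(400)/510 = 4.16×10⁻⁶ mol L⁻¹
Q = [Ag⁺][SCN⁻] = 2.03×10⁻¹¹
Since Q (2.03×10⁻¹¹) exceeds Ksp (5.84×10⁻¹³), AgSCN will precipitate.

Yes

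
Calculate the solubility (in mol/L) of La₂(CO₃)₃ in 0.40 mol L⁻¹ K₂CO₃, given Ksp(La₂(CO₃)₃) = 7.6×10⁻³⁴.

5.4×10⁻¹⁷ M

La₂(CO₃)₃(s) ⇌ 2 La³⁺(aq) + 3 CO₃²⁻(aq)
CO₃²⁻ is already present at 0.40 mol L⁻¹. If s mol/L of La₂(CO₃)₃ dissolves, [La³⁺] = 2s while [CO₃²⁻] ≈ 0.40 mol L⁻¹.
Ksp = [La³⁺]^2[CO₃²⁻]^3 = (2s)^2(0.40)^3
(2s)^2 = 7.6×10⁻³⁴ / (0.40)^3 = 1.2×10⁻³²
s = 5.4×10⁻¹⁷ mol L⁻¹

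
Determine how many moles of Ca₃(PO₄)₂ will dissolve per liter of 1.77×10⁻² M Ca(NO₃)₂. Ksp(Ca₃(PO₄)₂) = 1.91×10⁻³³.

Ca₃(PO₄)₂(s) ⇌ 3 Ca²⁺(aq) + 2 PO₄³⁻(aq)
The solution already contains Ca²⁺ at 1.77×10⁻² M. Let s be the molar solubility of Ca₃(PO₄)₂.
[Ca²⁺] ≈ 1.77×10⁻² M (common ion dominates); [PO₄³⁻] = 2s.
Ksp = [Ca²⁺]^3[PO₄³⁻]^2 = (1.77×10⁻²)^3(2s)^2
(2s)^2 = 1.91×10⁻³³ / (1.77×10⁻²)^3 = 3.44×10⁻²⁸
s = 9.28×10⁻¹⁵ M

9.28×10⁻¹⁵ M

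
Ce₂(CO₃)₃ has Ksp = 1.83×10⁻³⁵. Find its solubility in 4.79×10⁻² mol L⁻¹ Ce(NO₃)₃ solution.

Ce₂(CO₃)₃(s) ⇌ 2 Ce³⁺(aq) + 3 CO₃²⁻(aq)
With Ce³⁺ already at 4.79×10⁻² mol L⁻¹ and s small, take [Ce³⁺] ≈ 4.79×10⁻² mol L⁻¹ and [CO₃²⁻] = 3s.
Ksp = [Ce³⁺]^2[CO₃²⁻]^3 = (4.79×10⁻²)^2(3s)^3
(3s)^3 = 1.83×10⁻³⁵ / (4.79×10⁻²)^2 = 7.98×10⁻³³
s = 6.66×10⁻¹² mol L⁻¹

6.66×10⁻¹² M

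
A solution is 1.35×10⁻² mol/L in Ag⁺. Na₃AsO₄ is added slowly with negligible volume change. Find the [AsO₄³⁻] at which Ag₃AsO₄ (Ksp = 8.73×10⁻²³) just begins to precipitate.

3.55×10⁻¹⁷ M

Precipitation of each salt begins when its ion product equals Ksp.
Ag₃AsO₄(s) ⇌ 3 Ag⁺(aq) + AsO₄³⁻(aq)
Ksp = [Ag⁺]^3[AsO₄³⁻] = [AsO₄³⁻](1.35×10⁻²)^3
[AsO₄³⁻] = 8.73×10⁻²³ / (1.35×10⁻²)^3 = 3.55×10⁻¹⁷
[AsO₄³⁻] = 3.55×10⁻¹⁷ mol/L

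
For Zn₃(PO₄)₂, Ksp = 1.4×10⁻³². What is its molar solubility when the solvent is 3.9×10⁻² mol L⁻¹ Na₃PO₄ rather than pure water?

7.0×10⁻¹¹ M

Zn₃(PO₄)₂(s) ⇌ 3 Zn²⁺(aq) + 2 PO₄³⁻(aq)
Let s be the solubility of Zn₃(PO₄)₂ here. The common ion gives [PO₄³⁻] ≈ 3.9×10⁻² mol L⁻¹, and [Zn²⁺] = 3s.
Ksp = [Zn²⁺]^3[PO₄³⁻]^2 = (3s)^3(3.9×10⁻²)^2
(3s)^3 = 1.4×10⁻³² / (3.9×10⁻²)^2 = 9.2×10⁻³⁰
s = 7.0×10⁻¹¹ mol L⁻¹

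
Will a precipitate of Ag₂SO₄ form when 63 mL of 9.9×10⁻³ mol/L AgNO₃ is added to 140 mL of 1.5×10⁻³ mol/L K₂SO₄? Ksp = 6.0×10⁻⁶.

After mixing, V = 63 mL + 140 mL = 203 mL.
[Ag⁺] = (9.9×10⁻³)(63)/203 = 3.1×10⁻³ mol/L
[SO₄²⁻] = (1.5×10⁻³)(140)/203 = 1.0×10⁻³ mol/L
Q = [Ag⁺]^2[SO₄²⁻] = 9.8×10⁻⁹
Q < Ksp (9.8×10⁻⁹ vs 6.0×10⁻⁶); the solution remains unsaturated and no precipitate forms.

No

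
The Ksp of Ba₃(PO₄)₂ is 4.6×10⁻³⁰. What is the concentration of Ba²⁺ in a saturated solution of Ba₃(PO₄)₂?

1.6×10⁻⁶ M

Ba₃(PO₄)₂(s) ⇌ 3 Ba²⁺(aq) + 2 PO₄³⁻(aq)
Call the molar solubility s, so that [Ba²⁺] = 3s and [PO₄³⁻] = 2s.
Ksp = [Ba²⁺]^3[PO₄³⁻]^2 = (3s)^3 · (2s)^2 = 108s^5 = 4.6×10⁻³⁰
s = 5.3×10⁻⁷ mol L⁻¹
[Ba²⁺] = 3s = 1.6×10⁻⁶ mol L⁻¹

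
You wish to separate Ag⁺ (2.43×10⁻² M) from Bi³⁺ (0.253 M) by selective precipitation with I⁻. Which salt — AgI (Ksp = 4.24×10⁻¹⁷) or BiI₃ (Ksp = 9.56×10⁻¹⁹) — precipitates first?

A salt starts to precipitate once the ion product Q reaches its Ksp.
For AgI: [I⁻] = (Ksp/[Ag⁺]) = 1.74×10⁻¹⁵ M
For BiI₃: [I⁻] = (Ksp/[Bi³⁺])^(1/3) = 1.56×10⁻⁶ M
AgI requires the lower [I⁻], so it precipitates first.

AgI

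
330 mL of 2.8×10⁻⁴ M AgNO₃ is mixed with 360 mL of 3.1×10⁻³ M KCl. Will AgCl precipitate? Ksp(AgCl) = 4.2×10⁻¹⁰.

Yes

After mixing, V = 330 mL + 360 mL = 690 mL.
[Ag⁺] = (2.8×10⁻⁴)(330)/690 = 1.3×10⁻⁴ M
[Cl⁻] = (3.1×10⁻³)(360)/690 = 1.6×10⁻³ M
Q = [Ag⁺][Cl⁻] = 2.2×10⁻⁷
Since Q (2.2×10⁻⁷) exceeds Ksp (4.2×10⁻¹⁰), AgCl will precipitate.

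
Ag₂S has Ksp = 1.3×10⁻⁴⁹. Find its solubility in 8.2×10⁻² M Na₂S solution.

Ag₂S(s) ⇌ 2 Ag⁺(aq) + S²⁻(aq)
S²⁻ is already present at 8.2×10⁻² M. If s mol/L of Ag₂S dissolves, [Ag⁺] = 2s while [S²⁻] ≈ 8.2×10⁻² M.
Ksp = [Ag⁺]^2[S²⁻] = (2s)^2(8.2×10⁻²)
(2s)^2 = 1.3×10⁻⁴⁹ / (8.2×10⁻²) = 1.6×10⁻⁴⁸
s = 6.3×10⁻²⁵ M

6.3×10⁻²⁵ M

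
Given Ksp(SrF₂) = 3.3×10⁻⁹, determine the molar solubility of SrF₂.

9.4×10⁻⁴ M

SrF₂(s) ⇌ Sr²⁺(aq) + 2 F⁻(aq)
Call the molar solubility s, so that [Sr²⁺] = s and [F⁻] = 2s.
Ksp = [Sr²⁺][F⁻]^2 = s · (2s)^2 = 4s^3
4s^3 = 3.3×10⁻⁹  ⇒  s^3 = 8.3×10⁻¹⁰
s = 9.4×10⁻⁴ M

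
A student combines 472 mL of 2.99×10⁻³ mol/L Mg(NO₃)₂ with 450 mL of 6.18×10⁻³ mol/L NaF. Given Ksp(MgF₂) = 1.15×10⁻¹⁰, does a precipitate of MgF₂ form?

After mixing, V = 472 mL + 450 mL = 922 mL.
[Mg²⁺] = (2.99×10⁻³)(472)/922 = 1.53×10⁻³ mol/L
[F⁻] = (6.18×10⁻³)(450)/922 = 3.02×10⁻³ mol/L
Q = [Mg²⁺][F⁻]^2 = 1.39×10⁻⁸
Because Q > Ksp (1.39×10⁻⁸ vs 1.15×10⁻¹⁰), a precipitate of MgF₂ forms.

Yes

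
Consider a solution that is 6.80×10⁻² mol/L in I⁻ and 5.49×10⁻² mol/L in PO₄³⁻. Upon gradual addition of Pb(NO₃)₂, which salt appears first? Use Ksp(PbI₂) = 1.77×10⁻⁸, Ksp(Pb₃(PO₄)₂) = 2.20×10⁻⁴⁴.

Pb₃(PO₄)₂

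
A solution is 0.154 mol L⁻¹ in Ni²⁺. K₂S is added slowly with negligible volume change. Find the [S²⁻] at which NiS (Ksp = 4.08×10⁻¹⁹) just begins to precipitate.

The threshold for precipitation is Q = Ksp.
NiS(s) ⇌ Ni²⁺(aq) + S²⁻(aq)
Ksp = [Ni²⁺][S²⁻] = [S²⁻](0.154)
[S²⁻] = 4.08×10⁻¹⁹ / (0.154) = 2.65×10⁻¹⁸
[S²⁻] = 2.65×10⁻¹⁸ mol L⁻¹

2.65×10⁻¹⁸ M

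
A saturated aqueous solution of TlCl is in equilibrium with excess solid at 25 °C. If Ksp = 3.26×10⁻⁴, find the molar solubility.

TlCl(s) ⇌ Tl⁺(aq) + Cl⁻(aq)
Let s be the molar solubility. Then [Tl⁺] = s and [Cl⁻] = s.
Ksp = [Tl⁺][Cl⁻] = s · s = s^2
s^2 = 3.26×10⁻⁴
s = (3.26×10⁻⁴)^(1/2) = 1.81×10⁻² mol/L

1.81×10⁻² M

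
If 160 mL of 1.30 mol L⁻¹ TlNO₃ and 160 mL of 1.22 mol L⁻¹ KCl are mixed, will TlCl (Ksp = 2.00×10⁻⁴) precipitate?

Yes

Total volume after mixing = 160 + 160 = 320 mL.
[Tl⁺] = (1.30)(160)/320 = 0.650 mol L⁻¹
[Cl⁻] = (1.22)(160)/320 = 0.610 mol L⁻¹
Q = [Tl⁺][Cl⁻] = 0.397
Since Q (0.397) exceeds Ksp (2.00×10⁻⁴), TlCl will precipitate.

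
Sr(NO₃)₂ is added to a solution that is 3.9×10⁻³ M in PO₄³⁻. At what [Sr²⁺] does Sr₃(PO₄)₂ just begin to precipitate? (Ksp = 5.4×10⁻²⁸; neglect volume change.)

3.3×10⁻⁸ M

A salt starts to precipitate once the ion product Q reaches its Ksp.
Sr₃(PO₄)₂(s) ⇌ 3 Sr²⁺(aq) + 2 PO₄³⁻(aq)
Ksp = [Sr²⁺]^3[PO₄³⁻]^2 = [Sr²⁺]^3(3.9×10⁻³)^2
[Sr²⁺]^3 = 5.4×10⁻²⁸ / (3.9×10⁻³)^2 = 3.6×10⁻²³
[Sr²⁺] = 3.3×10⁻⁸ M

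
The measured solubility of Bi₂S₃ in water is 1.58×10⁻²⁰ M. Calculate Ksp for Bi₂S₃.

Bi₂S₃(s) ⇌ 2 Bi³⁺(aq) + 3 S²⁻(aq)
Call the molar solubility s, so that [Bi³⁺] = 2s and [S²⁻] = 3s.
Ksp = [Bi³⁺]^2[S²⁻]^3 = (2s)^2 · (3s)^3 = 108s^5
Ksp = 108 × (1.58×10⁻²⁰)^5 = 1.06×10⁻⁹⁷

Ksp = 1.06×10⁻⁹⁷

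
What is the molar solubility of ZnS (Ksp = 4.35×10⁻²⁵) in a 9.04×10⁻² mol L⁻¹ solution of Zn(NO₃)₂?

ZnS(s) ⇌ Zn²⁺(aq) + S²⁻(aq)
Let s be the solubility of ZnS here. The common ion gives [Zn²⁺] ≈ 9.04×10⁻² mol L⁻¹, and [S²⁻] = s.
Ksp = [Zn²⁺][S²⁻] = (9.04×10⁻²)s
s = 4.35×10⁻²⁵ / (9.04×10⁻²) = 4.81×10⁻²⁴
s = 4.81×10⁻²⁴ mol L⁻¹

4.81×10⁻²⁴ M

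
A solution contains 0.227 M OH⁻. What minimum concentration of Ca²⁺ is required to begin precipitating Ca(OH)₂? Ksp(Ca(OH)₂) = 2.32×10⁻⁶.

4.50×10⁻⁵ M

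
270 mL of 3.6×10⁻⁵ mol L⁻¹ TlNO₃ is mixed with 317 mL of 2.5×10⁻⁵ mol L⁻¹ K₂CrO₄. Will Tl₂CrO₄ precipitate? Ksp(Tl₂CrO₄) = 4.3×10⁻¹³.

No

Total volume after mixing = 270 + 317 = 587 mL.
[Tl⁺] = (3.6×10⁻⁵)(270)/587 = 1.7×10⁻⁵ mol L⁻¹
[CrO₄²⁻] = (2.5×10⁻⁵)(317)/587 = 1.4×10⁻⁵ mol L⁻¹
Q = [Tl⁺]^2[CrO₄²⁻] = 3.7×10⁻¹⁵
Q = 3.7×10⁻¹⁵ < Ksp = 4.3×10⁻¹³, so the solution is unsaturated and no precipitate forms.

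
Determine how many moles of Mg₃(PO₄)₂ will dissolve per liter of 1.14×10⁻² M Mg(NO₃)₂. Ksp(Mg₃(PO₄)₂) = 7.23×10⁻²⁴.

Mg₃(PO₄)₂(s) ⇌ 3 Mg²⁺(aq) + 2 PO₄³⁻(aq)
With Mg²⁺ already at 1.14×10⁻² M and s small, take [Mg²⁺] ≈ 1.14×10⁻² M and [PO₄³⁻] = 2s.
Ksp = [Mg²⁺]^3[PO₄³⁻]^2 = (1.14×10⁻²)^3(2s)^2
(2s)^2 = 7.23×10⁻²⁴ / (1.14×10⁻²)^3 = 4.88×10⁻¹⁸
s = 1.10×10⁻⁹ M

1.10×10⁻⁹ M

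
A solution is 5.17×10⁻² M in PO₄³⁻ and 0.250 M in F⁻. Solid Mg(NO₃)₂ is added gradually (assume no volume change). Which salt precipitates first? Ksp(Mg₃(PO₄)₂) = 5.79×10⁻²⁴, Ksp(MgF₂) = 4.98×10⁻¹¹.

The threshold for precipitation is Q = Ksp.
For Mg₃(PO₄)₂: [Mg²⁺] = (Ksp/[PO₄³⁻]^2)^(1/3) = 1.29×10⁻⁷ M
For MgF₂: [Mg²⁺] = (Ksp/[F⁻]^2) = 7.97×10⁻¹⁰ M
MgF₂ requires the lower [Mg²⁺], so it precipitates first.

MgF₂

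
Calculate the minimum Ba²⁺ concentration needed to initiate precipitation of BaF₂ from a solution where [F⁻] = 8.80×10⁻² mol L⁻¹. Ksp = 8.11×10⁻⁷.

Precipitation of each salt begins when its ion product equals Ksp.
BaF₂(s) ⇌ Ba²⁺(aq) + 2 F⁻(aq)
Ksp = [Ba²⁺][F⁻]^2 = [Ba²⁺](8.80×10⁻²)^2
[Ba²⁺] = 8.11×10⁻⁷ / (8.80×10⁻²)^2 = 1.05×10⁻⁴
[Ba²⁺] = 1.05×10⁻⁴ mol L⁻¹

1.05×10⁻⁴ M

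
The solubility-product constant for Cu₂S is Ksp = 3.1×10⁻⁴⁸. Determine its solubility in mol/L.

Cu₂S(s) ⇌ 2 Cu⁺(aq) + S²⁻(aq)
For each mole of Cu₂S that dissolves per liter, [Cu⁺] = 2s and [S²⁻] = s; let s denote this solubility.
Ksp = [Cu⁺]^2[S²⁻] = (2s)^2 · s = 4s^3
4s^3 = 3.1×10⁻⁴⁸  ⇒  s^3 = 7.8×10⁻⁴⁹
s = (7.8×10⁻⁴⁹)^(1/3) = 9.2×10⁻¹⁷ mol/L

9.2×10⁻¹⁷ M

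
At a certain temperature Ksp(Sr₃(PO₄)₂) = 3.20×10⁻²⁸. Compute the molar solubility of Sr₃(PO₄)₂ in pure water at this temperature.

Sr₃(PO₄)₂(s) ⇌ 3 Sr²⁺(aq) + 2 PO₄³⁻(aq)
If s mol/L of Sr₃(PO₄)₂ dissolves, [Sr²⁺] = 3s and [PO₄³⁻] = 2s.
Ksp = [Sr²⁺]^3[PO₄³⁻]^2 = (3s)^3 · (2s)^2 = 108s^5
108s^5 = 3.20×10⁻²⁸  ⇒  s^5 = 2.96×10⁻³⁰
s = (2.96×10⁻³⁰)^(1/5) = 1.24×10⁻⁶ mol/L

1.24×10⁻⁶ M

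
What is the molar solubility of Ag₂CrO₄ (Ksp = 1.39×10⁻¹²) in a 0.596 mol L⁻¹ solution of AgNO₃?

3.91×10⁻¹² M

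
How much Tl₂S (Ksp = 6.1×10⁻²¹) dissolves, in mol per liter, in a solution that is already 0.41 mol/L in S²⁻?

Tl₂S(s) ⇌ 2 Tl⁺(aq) + S²⁻(aq)
With S²⁻ already at 0.41 mol/L and s small, take [S²⁻] ≈ 0.41 mol/L and [Tl⁺] = 2s.
Ksp = [Tl⁺]^2[S²⁻] = (2s)^2(0.41)
(2s)^2 = 6.1×10⁻²¹ / (0.41) = 1.5×10⁻²⁰
s = 6.1×10⁻¹¹ mol/L

6.1×10⁻¹¹ M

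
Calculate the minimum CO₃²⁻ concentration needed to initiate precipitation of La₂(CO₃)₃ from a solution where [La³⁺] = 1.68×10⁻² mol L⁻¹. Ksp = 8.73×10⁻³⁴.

1.46×10⁻¹⁰ M

A salt starts to precipitate once the ion product Q reaches its Ksp.
La₂(CO₃)₃(s) ⇌ 2 La³⁺(aq) + 3 CO₃²⁻(aq)
Ksp = [La³⁺]^2[CO₃²⁻]^3 = [CO₃²⁻]^3(1.68×10⁻²)^2
[CO₃²⁻]^3 = 8.73×10⁻³⁴ / (1.68×10⁻²)^2 = 3.09×10⁻³⁰
[CO₃²⁻] = 1.46×10⁻¹⁰ mol L⁻¹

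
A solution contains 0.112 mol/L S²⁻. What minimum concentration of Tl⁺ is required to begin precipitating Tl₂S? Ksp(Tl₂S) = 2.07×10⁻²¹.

1.36×10⁻¹⁰ M

Precipitation of each salt begins when its ion product equals Ksp.
Tl₂S(s) ⇌ 2 Tl⁺(aq) + S²⁻(aq)
Ksp = [Tl⁺]^2[S²⁻] = [Tl⁺]^2(0.112)
[Tl⁺]^2 = 2.07×10⁻²¹ / (0.112) = 1.85×10⁻²⁰
[Tl⁺] = 1.36×10⁻¹⁰ mol/L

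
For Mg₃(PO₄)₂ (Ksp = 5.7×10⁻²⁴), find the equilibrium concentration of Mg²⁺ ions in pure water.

2.6×10⁻⁵ M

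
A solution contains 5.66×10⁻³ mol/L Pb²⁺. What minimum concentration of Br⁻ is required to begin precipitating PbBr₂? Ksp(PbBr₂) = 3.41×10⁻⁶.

2.45×10⁻² M

Each salt precipitates once Q = Ksp for that salt.
PbBr₂(s) ⇌ Pb²⁺(aq) + 2 Br⁻(aq)
Ksp = [Pb²⁺][Br⁻]^2 = [Br⁻]^2(5.66×10⁻³)
[Br⁻]^2 = 3.41×10⁻⁶ / (5.66×10⁻³) = 6.02×10⁻⁴
[Br⁻] = 2.45×10⁻² mol/L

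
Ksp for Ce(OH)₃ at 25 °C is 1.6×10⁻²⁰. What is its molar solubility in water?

4.9×10⁻⁶ M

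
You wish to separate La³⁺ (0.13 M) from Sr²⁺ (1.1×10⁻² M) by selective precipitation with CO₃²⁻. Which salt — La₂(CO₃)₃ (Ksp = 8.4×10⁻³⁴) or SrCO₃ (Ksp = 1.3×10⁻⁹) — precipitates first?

La₂(CO₃)₃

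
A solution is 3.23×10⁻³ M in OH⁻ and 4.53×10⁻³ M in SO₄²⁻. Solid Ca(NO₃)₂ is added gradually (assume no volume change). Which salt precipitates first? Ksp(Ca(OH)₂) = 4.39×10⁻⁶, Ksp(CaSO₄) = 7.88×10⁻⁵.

CaSO₄

Precipitation begins when Q = Ksp.
For Ca(OH)₂: [Ca²⁺] = (Ksp/[OH⁻]^2) = 0.421 M
For CaSO₄: [Ca²⁺] = (Ksp/[SO₄²⁻]) = 1.74×10⁻² M
Since CaSO₄ needs less Ca²⁺ to reach saturation, it precipitates first.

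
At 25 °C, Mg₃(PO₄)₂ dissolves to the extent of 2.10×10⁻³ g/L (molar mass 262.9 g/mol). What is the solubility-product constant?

Ksp = 3.51×10⁻²⁴

Convert to molarity: s = 2.10×10⁻³ / 262.9 = 7.9878×10⁻⁶ mol/L
Mg₃(PO₄)₂(s) ⇌ 3 Mg²⁺(aq) + 2 PO₄³⁻(aq)
For each mole of Mg₃(PO₄)₂ that dissolves per liter, [Mg²⁺] = 3s and [PO₄³⁻] = 2s; let s denote this solubility.
Ksp = [Mg²⁺]^3[PO₄³⁻]^2 = (3s)^3 · (2s)^2 = 108s^5
Ksp = 108 × (7.9878×10⁻⁶)^5 = 3.51×10⁻²⁴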